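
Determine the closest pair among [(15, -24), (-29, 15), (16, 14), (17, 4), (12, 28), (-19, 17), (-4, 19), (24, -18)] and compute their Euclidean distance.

Computing all pairwise distances among 8 points:

d((15, -24), (-29, 15)) = 58.7963
d((15, -24), (16, 14)) = 38.0132
d((15, -24), (17, 4)) = 28.0713
d((15, -24), (12, 28)) = 52.0865
d((15, -24), (-19, 17)) = 53.2635
d((15, -24), (-4, 19)) = 47.0106
d((15, -24), (24, -18)) = 10.8167
d((-29, 15), (16, 14)) = 45.0111
d((-29, 15), (17, 4)) = 47.2969
d((-29, 15), (12, 28)) = 43.0116
d((-29, 15), (-19, 17)) = 10.198
d((-29, 15), (-4, 19)) = 25.318
d((-29, 15), (24, -18)) = 62.434
d((16, 14), (17, 4)) = 10.0499 <-- minimum
d((16, 14), (12, 28)) = 14.5602
d((16, 14), (-19, 17)) = 35.1283
d((16, 14), (-4, 19)) = 20.6155
d((16, 14), (24, -18)) = 32.9848
d((17, 4), (12, 28)) = 24.5153
d((17, 4), (-19, 17)) = 38.2753
d((17, 4), (-4, 19)) = 25.807
d((17, 4), (24, -18)) = 23.0868
d((12, 28), (-19, 17)) = 32.8938
d((12, 28), (-4, 19)) = 18.3576
d((12, 28), (24, -18)) = 47.5395
d((-19, 17), (-4, 19)) = 15.1327
d((-19, 17), (24, -18)) = 55.4437
d((-4, 19), (24, -18)) = 46.4004

Closest pair: (16, 14) and (17, 4) with distance 10.0499

The closest pair is (16, 14) and (17, 4) with Euclidean distance 10.0499. For 8 points, brute-force pairwise comparison is shown above. For large n, the divide-and-conquer algorithm (sort by x, recurse on halves, check the dividing strip) achieves O(n log n).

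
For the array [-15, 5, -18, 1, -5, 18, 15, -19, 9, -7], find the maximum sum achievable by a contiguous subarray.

Using Kadane's algorithm on [-15, 5, -18, 1, -5, 18, 15, -19, 9, -7]:

Scanning through the array:
Position 1 (value 5): max_ending_here = 5, max_so_far = 5
Position 2 (value -18): max_ending_here = -13, max_so_far = 5
Position 3 (value 1): max_ending_here = 1, max_so_far = 5
Position 4 (value -5): max_ending_here = -4, max_so_far = 5
Position 5 (value 18): max_ending_here = 18, max_so_far = 18
Position 6 (value 15): max_ending_here = 33, max_so_far = 33
Position 7 (value -19): max_ending_here = 14, max_so_far = 33
Position 8 (value 9): max_ending_here = 23, max_so_far = 33
Position 9 (value -7): max_ending_here = 16, max_so_far = 33

Maximum subarray: [18, 15]
Maximum sum: 33

The maximum subarray is [18, 15] with sum 33. This subarray runs from index 5 to index 6.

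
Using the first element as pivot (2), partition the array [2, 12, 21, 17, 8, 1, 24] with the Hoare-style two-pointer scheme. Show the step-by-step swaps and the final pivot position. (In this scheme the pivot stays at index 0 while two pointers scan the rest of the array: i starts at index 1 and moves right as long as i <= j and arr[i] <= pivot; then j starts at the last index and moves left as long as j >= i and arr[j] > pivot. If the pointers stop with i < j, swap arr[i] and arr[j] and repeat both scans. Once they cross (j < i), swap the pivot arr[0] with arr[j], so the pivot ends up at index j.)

Hoare-style two-pointer partition with pivot = 2:

Initial array: [2, 12, 21, 17, 8, 1, 24]

Pointers start at i = 1, j = 6.
i stops at index 1 (arr[1]=12 > 2), j stops at index 5 (arr[5]=1 <= 2): swap arr[1] and arr[5], array becomes [2, 1, 21, 17, 8, 12, 24]
i ends at 2, j ends at 1: the pointers have crossed (j < i), so scanning stops.

Swap pivot arr[0] with arr[1] to place pivot at position 1: [1, 2, 21, 17, 8, 12, 24]
Pivot position: 1

After partitioning with pivot 2, the array becomes [1, 2, 21, 17, 8, 12, 24]. The pivot is placed at index 1. All elements to the left of the pivot are <= 2, and all elements to the right are > 2.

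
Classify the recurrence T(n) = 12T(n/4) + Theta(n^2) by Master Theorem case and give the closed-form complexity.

Master Theorem for T(n) = 12T(n/4) + O(n^2):

a = 12, b = 4, c = 2
log_b(a) = log_4(12) = 1.7925

Case 3: c = 2 > log_4(12) = 1.7925
T(n) = O(n^2) = O(n^2)

For T(n) = 12T(n/4) + O(n^2): log_4(12) = 1.7925. This is Case 3 of the Master Theorem (c > log_b(a), work dominated by root), giving O(n^2).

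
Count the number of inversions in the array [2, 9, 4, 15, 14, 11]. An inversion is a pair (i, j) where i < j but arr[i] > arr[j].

Finding inversions in [2, 9, 4, 15, 14, 11]:

(1, 2): arr[1]=9 > arr[2]=4
(3, 4): arr[3]=15 > arr[4]=14
(3, 5): arr[3]=15 > arr[5]=11
(4, 5): arr[4]=14 > arr[5]=11

Total inversions: 4

The array has 4 inversion(s): (1,2), (3,4), (3,5), (4,5). Each pair (i,j) satisfies i < j and arr[i] > arr[j].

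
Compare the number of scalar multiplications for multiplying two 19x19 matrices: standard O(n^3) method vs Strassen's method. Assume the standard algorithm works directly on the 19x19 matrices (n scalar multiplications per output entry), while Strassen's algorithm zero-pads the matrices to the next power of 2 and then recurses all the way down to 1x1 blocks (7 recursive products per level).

Matrix multiplication for 19x19 matrices:

Strassen's algorithm requires power-of-2 dimensions. Pad 19x19 to 32x32 (next power of 2).

Standard algorithm: 19^3 = 6859 multiplications
Strassen's algorithm: 7^(log2(32)) = 7^5 = 16807 multiplications
Difference: 6859 - 16807 = -9948 (Strassen uses MORE here due to padding overhead — for small or just-over-power-of-2 n, padding can outweigh the per-level savings)

Standard: 6859 multiplications (19^3). Strassen: 16807 multiplications (7^5, after padding to 32x32). Strassen reduces 8 recursive multiplications to 7 at each level.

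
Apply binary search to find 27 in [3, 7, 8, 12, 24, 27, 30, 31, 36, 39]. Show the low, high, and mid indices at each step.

Binary search for 27 in [3, 7, 8, 12, 24, 27, 30, 31, 36, 39]:

lo=0, hi=9, mid=4, arr[mid]=24 -> 24 < 27, search right half
lo=5, hi=9, mid=7, arr[mid]=31 -> 31 > 27, search left half
lo=5, hi=6, mid=5, arr[mid]=27 -> Found target at index 5!

Binary search finds 27 at index 5 after 3 comparisons. The search repeatedly halves the search space by comparing with the middle element.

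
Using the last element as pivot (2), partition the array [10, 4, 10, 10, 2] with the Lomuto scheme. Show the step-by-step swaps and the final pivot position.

Lomuto partition with pivot = 2:

Initial array: [10, 4, 10, 10, 2]

arr[0]=10 > 2: no swap
arr[1]=4 > 2: no swap
arr[2]=10 > 2: no swap
arr[3]=10 > 2: no swap

Place pivot at position 0: [2, 4, 10, 10, 10]
Pivot position: 0

After partitioning with pivot 2, the array becomes [2, 4, 10, 10, 10]. The pivot is placed at index 0. All elements to the left of the pivot are <= 2, and all elements to the right are > 2.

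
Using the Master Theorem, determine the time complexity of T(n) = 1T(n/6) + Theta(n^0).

Master Theorem for T(n) = 1T(n/6) + O(n^0):

a = 1, b = 6, c = 0
log_b(a) = log_6(1) = 0.0000

Case 2: c = 0 = log_6(1) = 0.0000
T(n) = O(n^0 log n) = O(log n)

For T(n) = 1T(n/6) + O(n^0): log_6(1) = 0.0000. This is Case 2 of the Master Theorem (c = log_b(a), equal work at all levels), giving O(log n).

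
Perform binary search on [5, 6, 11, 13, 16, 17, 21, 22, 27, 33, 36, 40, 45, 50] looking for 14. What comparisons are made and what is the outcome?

Binary search for 14 in [5, 6, 11, 13, 16, 17, 21, 22, 27, 33, 36, 40, 45, 50]:

lo=0, hi=13, mid=6, arr[mid]=21 -> 21 > 14, search left half
lo=0, hi=5, mid=2, arr[mid]=11 -> 11 < 14, search right half
lo=3, hi=5, mid=4, arr[mid]=16 -> 16 > 14, search left half
lo=3, hi=3, mid=3, arr[mid]=13 -> 13 < 14, search right half
lo=4 > hi=3, target 14 not found

Binary search determines that 14 is not in the array after 4 comparisons. The search space was exhausted without finding the target.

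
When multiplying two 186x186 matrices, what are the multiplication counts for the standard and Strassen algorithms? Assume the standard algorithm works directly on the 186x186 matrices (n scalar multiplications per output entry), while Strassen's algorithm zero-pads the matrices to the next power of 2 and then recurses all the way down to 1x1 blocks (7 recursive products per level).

Matrix multiplication for 186x186 matrices:

Strassen's algorithm requires power-of-2 dimensions. Pad 186x186 to 256x256 (next power of 2).

Standard algorithm: 186^3 = 6434856 multiplications
Strassen's algorithm: 7^(log2(256)) = 7^8 = 5764801 multiplications
Savings: 6434856 - 5764801 = 670055 multiplications

Standard: 6434856 multiplications (186^3). Strassen: 5764801 multiplications (7^8, after padding to 256x256). Strassen reduces 8 recursive multiplications to 7 at each level.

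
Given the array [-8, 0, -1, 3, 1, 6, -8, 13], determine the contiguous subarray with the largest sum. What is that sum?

Using Kadane's algorithm on [-8, 0, -1, 3, 1, 6, -8, 13]:

Scanning through the array:
Position 1 (value 0): max_ending_here = 0, max_so_far = 0
Position 2 (value -1): max_ending_here = -1, max_so_far = 0
Position 3 (value 3): max_ending_here = 3, max_so_far = 3
Position 4 (value 1): max_ending_here = 4, max_so_far = 4
Position 5 (value 6): max_ending_here = 10, max_so_far = 10
Position 6 (value -8): max_ending_here = 2, max_so_far = 10
Position 7 (value 13): max_ending_here = 15, max_so_far = 15

Maximum subarray: [3, 1, 6, -8, 13]
Maximum sum: 15

The maximum subarray is [3, 1, 6, -8, 13] with sum 15. This subarray runs from index 3 to index 7.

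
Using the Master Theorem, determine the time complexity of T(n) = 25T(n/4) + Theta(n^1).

Master Theorem for T(n) = 25T(n/4) + O(n^1):

a = 25, b = 4, c = 1
log_b(a) = log_4(25) = 2.3219

Case 1: c = 1 < log_4(25) = 2.3219
T(n) = O(n^(log_4 25))

For T(n) = 25T(n/4) + O(n^1): log_4(25) = 2.3219. This is Case 1 of the Master Theorem (c < log_b(a), work dominated by leaves), giving O(n^(log_4 25)).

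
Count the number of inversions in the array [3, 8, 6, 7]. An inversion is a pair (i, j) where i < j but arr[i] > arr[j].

Finding inversions in [3, 8, 6, 7]:

(1, 2): arr[1]=8 > arr[2]=6
(1, 3): arr[1]=8 > arr[3]=7

Total inversions: 2

The array has 2 inversion(s): (1,2), (1,3). Each pair (i,j) satisfies i < j and arr[i] > arr[j].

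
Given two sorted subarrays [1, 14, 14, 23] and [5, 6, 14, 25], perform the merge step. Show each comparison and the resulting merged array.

Merging process:

Compare 1 vs 5: take 1 from left. Merged: [1]
Compare 14 vs 5: take 5 from right. Merged: [1, 5]
Compare 14 vs 6: take 6 from right. Merged: [1, 5, 6]
Compare 14 vs 14: take 14 from left. Merged: [1, 5, 6, 14]
Compare 14 vs 14: take 14 from left. Merged: [1, 5, 6, 14, 14]
Compare 23 vs 14: take 14 from right. Merged: [1, 5, 6, 14, 14, 14]
Compare 23 vs 25: take 23 from left. Merged: [1, 5, 6, 14, 14, 14, 23]
Append remaining from right: [25]. Merged: [1, 5, 6, 14, 14, 14, 23, 25]

Final merged array: [1, 5, 6, 14, 14, 14, 23, 25]
Total comparisons: 7

The merged array is [1, 5, 6, 14, 14, 14, 23, 25], requiring 7 comparisons. The merge step runs in O(n) time where n is the total number of elements.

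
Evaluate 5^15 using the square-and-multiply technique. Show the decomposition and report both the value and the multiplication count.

Computing 5^15 by squaring (build up from 5^1; each line after the first costs one multiplication):

5^1 = 5
5^2 = (5^1)^2 = 5^2 = 25
5^3 = 5 * 5^2 = 5 * 25 = 125
5^6 = (5^3)^2 = 125^2 = 15625
5^7 = 5 * 5^6 = 5 * 15625 = 78125
5^14 = (5^7)^2 = 78125^2 = 6103515625
5^15 = 5 * 5^14 = 5 * 6103515625 = 30517578125

Result: 30517578125
Multiplications needed: 6 (6 lines after 5^1)

5^15 = 30517578125. Using exponentiation by squaring, this requires 6 multiplications. The key idea: if the exponent is even, square the half-power; if odd, multiply by the base once.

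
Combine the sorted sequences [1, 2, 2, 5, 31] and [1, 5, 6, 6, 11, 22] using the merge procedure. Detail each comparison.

Merging process:

Compare 1 vs 1: take 1 from left. Merged: [1]
Compare 2 vs 1: take 1 from right. Merged: [1, 1]
Compare 2 vs 5: take 2 from left. Merged: [1, 1, 2]
Compare 2 vs 5: take 2 from left. Merged: [1, 1, 2, 2]
Compare 5 vs 5: take 5 from left. Merged: [1, 1, 2, 2, 5]
Compare 31 vs 5: take 5 from right. Merged: [1, 1, 2, 2, 5, 5]
Compare 31 vs 6: take 6 from right. Merged: [1, 1, 2, 2, 5, 5, 6]
Compare 31 vs 6: take 6 from right. Merged: [1, 1, 2, 2, 5, 5, 6, 6]
Compare 31 vs 11: take 11 from right. Merged: [1, 1, 2, 2, 5, 5, 6, 6, 11]
Compare 31 vs 22: take 22 from right. Merged: [1, 1, 2, 2, 5, 5, 6, 6, 11, 22]
Append remaining from left: [31]. Merged: [1, 1, 2, 2, 5, 5, 6, 6, 11, 22, 31]

Final merged array: [1, 1, 2, 2, 5, 5, 6, 6, 11, 22, 31]
Total comparisons: 10

The merged array is [1, 1, 2, 2, 5, 5, 6, 6, 11, 22, 31], requiring 10 comparisons. The merge step runs in O(n) time where n is the total number of elements.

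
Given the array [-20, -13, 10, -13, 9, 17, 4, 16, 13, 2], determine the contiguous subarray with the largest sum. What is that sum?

Using Kadane's algorithm on [-20, -13, 10, -13, 9, 17, 4, 16, 13, 2]:

Scanning through the array:
Position 1 (value -13): max_ending_here = -13, max_so_far = -13
Position 2 (value 10): max_ending_here = 10, max_so_far = 10
Position 3 (value -13): max_ending_here = -3, max_so_far = 10
Position 4 (value 9): max_ending_here = 9, max_so_far = 10
Position 5 (value 17): max_ending_here = 26, max_so_far = 26
Position 6 (value 4): max_ending_here = 30, max_so_far = 30
Position 7 (value 16): max_ending_here = 46, max_so_far = 46
Position 8 (value 13): max_ending_here = 59, max_so_far = 59
Position 9 (value 2): max_ending_here = 61, max_so_far = 61

Maximum subarray: [9, 17, 4, 16, 13, 2]
Maximum sum: 61

The maximum subarray is [9, 17, 4, 16, 13, 2] with sum 61. This subarray runs from index 4 to index 9.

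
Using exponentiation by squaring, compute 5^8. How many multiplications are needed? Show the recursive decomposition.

Computing 5^8 by squaring (build up from 5^1; each line after the first costs one multiplication):

5^1 = 5
5^2 = (5^1)^2 = 5^2 = 25
5^4 = (5^2)^2 = 25^2 = 625
5^8 = (5^4)^2 = 625^2 = 390625

Result: 390625
Multiplications needed: 3 (3 lines after 5^1)

5^8 = 390625. Using exponentiation by squaring, this requires 3 multiplications. The key idea: if the exponent is even, square the half-power; if odd, multiply by the base once.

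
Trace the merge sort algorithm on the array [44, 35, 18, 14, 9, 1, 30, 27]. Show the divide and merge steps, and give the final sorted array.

Merge sort trace:

Split: [44, 35, 18, 14, 9, 1, 30, 27] -> [44, 35, 18, 14] and [9, 1, 30, 27]
  Split: [44, 35, 18, 14] -> [44, 35] and [18, 14]
    Split: [44, 35] -> [44] and [35]
    Merge: [44] + [35] -> [35, 44]
    Split: [18, 14] -> [18] and [14]
    Merge: [18] + [14] -> [14, 18]
  Merge: [35, 44] + [14, 18] -> [14, 18, 35, 44]
  Split: [9, 1, 30, 27] -> [9, 1] and [30, 27]
    Split: [9, 1] -> [9] and [1]
    Merge: [9] + [1] -> [1, 9]
    Split: [30, 27] -> [30] and [27]
    Merge: [30] + [27] -> [27, 30]
  Merge: [1, 9] + [27, 30] -> [1, 9, 27, 30]
Merge: [14, 18, 35, 44] + [1, 9, 27, 30] -> [1, 9, 14, 18, 27, 30, 35, 44]

Final sorted array: [1, 9, 14, 18, 27, 30, 35, 44]

The merge sort proceeds by recursively splitting the array and merging sorted halves.
After all merges, the sorted array is [1, 9, 14, 18, 27, 30, 35, 44].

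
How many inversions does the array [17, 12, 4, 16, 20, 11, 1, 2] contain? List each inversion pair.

Finding inversions in [17, 12, 4, 16, 20, 11, 1, 2]:

(0, 1): arr[0]=17 > arr[1]=12
(0, 2): arr[0]=17 > arr[2]=4
(0, 3): arr[0]=17 > arr[3]=16
(0, 5): arr[0]=17 > arr[5]=11
(0, 6): arr[0]=17 > arr[6]=1
(0, 7): arr[0]=17 > arr[7]=2
(1, 2): arr[1]=12 > arr[2]=4
(1, 5): arr[1]=12 > arr[5]=11
(1, 6): arr[1]=12 > arr[6]=1
(1, 7): arr[1]=12 > arr[7]=2
(2, 6): arr[2]=4 > arr[6]=1
(2, 7): arr[2]=4 > arr[7]=2
(3, 5): arr[3]=16 > arr[5]=11
(3, 6): arr[3]=16 > arr[6]=1
(3, 7): arr[3]=16 > arr[7]=2
(4, 5): arr[4]=20 > arr[5]=11
(4, 6): arr[4]=20 > arr[6]=1
(4, 7): arr[4]=20 > arr[7]=2
(5, 6): arr[5]=11 > arr[6]=1
(5, 7): arr[5]=11 > arr[7]=2

Total inversions: 20

The array has 20 inversion(s): (0,1), (0,2), (0,3), (0,5), (0,6), (0,7), (1,2), (1,5), (1,6), (1,7), (2,6), (2,7), (3,5), (3,6), (3,7), (4,5), (4,6), (4,7), (5,6), (5,7). Each pair (i,j) satisfies i < j and arr[i] > arr[j].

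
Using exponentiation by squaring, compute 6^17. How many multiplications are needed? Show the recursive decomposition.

Computing 6^17 by squaring (build up from 6^1; each line after the first costs one multiplication):

6^1 = 6
6^2 = (6^1)^2 = 6^2 = 36
6^4 = (6^2)^2 = 36^2 = 1296
6^8 = (6^4)^2 = 1296^2 = 1679616
6^16 = (6^8)^2 = 1679616^2 = 2821109907456
6^17 = 6 * 6^16 = 6 * 2821109907456 = 16926659444736

Result: 16926659444736
Multiplications needed: 5 (5 lines after 6^1)

6^17 = 16926659444736. Using exponentiation by squaring, this requires 5 multiplications. The key idea: if the exponent is even, square the half-power; if odd, multiply by the base once.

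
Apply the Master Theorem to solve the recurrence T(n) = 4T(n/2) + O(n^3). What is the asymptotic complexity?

Master Theorem for T(n) = 4T(n/2) + O(n^3):

a = 4, b = 2, c = 3
log_b(a) = log_2(4) = 2.0000

Case 3: c = 3 > log_2(4) = 2.0000
T(n) = O(n^3) = O(n^3)

For T(n) = 4T(n/2) + O(n^3): log_2(4) = 2.0000. This is Case 3 of the Master Theorem (c > log_b(a), work dominated by root), giving O(n^3).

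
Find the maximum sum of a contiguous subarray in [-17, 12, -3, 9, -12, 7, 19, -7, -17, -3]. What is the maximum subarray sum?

Using Kadane's algorithm on [-17, 12, -3, 9, -12, 7, 19, -7, -17, -3]:

Scanning through the array:
Position 1 (value 12): max_ending_here = 12, max_so_far = 12
Position 2 (value -3): max_ending_here = 9, max_so_far = 12
Position 3 (value 9): max_ending_here = 18, max_so_far = 18
Position 4 (value -12): max_ending_here = 6, max_so_far = 18
Position 5 (value 7): max_ending_here = 13, max_so_far = 18
Position 6 (value 19): max_ending_here = 32, max_so_far = 32
Position 7 (value -7): max_ending_here = 25, max_so_far = 32
Position 8 (value -17): max_ending_here = 8, max_so_far = 32
Position 9 (value -3): max_ending_here = 5, max_so_far = 32

Maximum subarray: [12, -3, 9, -12, 7, 19]
Maximum sum: 32

The maximum subarray is [12, -3, 9, -12, 7, 19] with sum 32. This subarray runs from index 1 to index 6.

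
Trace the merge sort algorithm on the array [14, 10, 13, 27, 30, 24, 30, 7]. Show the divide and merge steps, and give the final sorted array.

Merge sort trace:

Split: [14, 10, 13, 27, 30, 24, 30, 7] -> [14, 10, 13, 27] and [30, 24, 30, 7]
  Split: [14, 10, 13, 27] -> [14, 10] and [13, 27]
    Split: [14, 10] -> [14] and [10]
    Merge: [14] + [10] -> [10, 14]
    Split: [13, 27] -> [13] and [27]
    Merge: [13] + [27] -> [13, 27]
  Merge: [10, 14] + [13, 27] -> [10, 13, 14, 27]
  Split: [30, 24, 30, 7] -> [30, 24] and [30, 7]
    Split: [30, 24] -> [30] and [24]
    Merge: [30] + [24] -> [24, 30]
    Split: [30, 7] -> [30] and [7]
    Merge: [30] + [7] -> [7, 30]
  Merge: [24, 30] + [7, 30] -> [7, 24, 30, 30]
Merge: [10, 13, 14, 27] + [7, 24, 30, 30] -> [7, 10, 13, 14, 24, 27, 30, 30]

Final sorted array: [7, 10, 13, 14, 24, 27, 30, 30]

The merge sort proceeds by recursively splitting the array and merging sorted halves.
After all merges, the sorted array is [7, 10, 13, 14, 24, 27, 30, 30].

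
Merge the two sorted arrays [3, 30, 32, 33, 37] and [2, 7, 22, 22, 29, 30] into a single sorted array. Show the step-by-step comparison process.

Merging process:

Compare 3 vs 2: take 2 from right. Merged: [2]
Compare 3 vs 7: take 3 from left. Merged: [2, 3]
Compare 30 vs 7: take 7 from right. Merged: [2, 3, 7]
Compare 30 vs 22: take 22 from right. Merged: [2, 3, 7, 22]
Compare 30 vs 22: take 22 from right. Merged: [2, 3, 7, 22, 22]
Compare 30 vs 29: take 29 from right. Merged: [2, 3, 7, 22, 22, 29]
Compare 30 vs 30: take 30 from left. Merged: [2, 3, 7, 22, 22, 29, 30]
Compare 32 vs 30: take 30 from right. Merged: [2, 3, 7, 22, 22, 29, 30, 30]
Append remaining from left: [32, 33, 37]. Merged: [2, 3, 7, 22, 22, 29, 30, 30, 32, 33, 37]

Final merged array: [2, 3, 7, 22, 22, 29, 30, 30, 32, 33, 37]
Total comparisons: 8

The merged array is [2, 3, 7, 22, 22, 29, 30, 30, 32, 33, 37], requiring 8 comparisons. The merge step runs in O(n) time where n is the total number of elements.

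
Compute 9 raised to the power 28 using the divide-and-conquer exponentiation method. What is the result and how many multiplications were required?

Computing 9^28 by squaring (build up from 9^1; each line after the first costs one multiplication):

9^1 = 9
9^2 = (9^1)^2 = 9^2 = 81
9^3 = 9 * 9^2 = 9 * 81 = 729
9^6 = (9^3)^2 = 729^2 = 531441
9^7 = 9 * 9^6 = 9 * 531441 = 4782969
9^14 = (9^7)^2 = 4782969^2 = 22876792454961
9^28 = (9^14)^2 = 22876792454961^2 = 523347633027360537213511521

Result: 523347633027360537213511521
Multiplications needed: 6 (6 lines after 9^1)

9^28 = 523347633027360537213511521. Using exponentiation by squaring, this requires 6 multiplications. The key idea: if the exponent is even, square the half-power; if odd, multiply by the base once.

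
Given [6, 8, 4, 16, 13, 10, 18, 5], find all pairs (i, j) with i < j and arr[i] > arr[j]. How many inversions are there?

Finding inversions in [6, 8, 4, 16, 13, 10, 18, 5]:

(0, 2): arr[0]=6 > arr[2]=4
(0, 7): arr[0]=6 > arr[7]=5
(1, 2): arr[1]=8 > arr[2]=4
(1, 7): arr[1]=8 > arr[7]=5
(3, 4): arr[3]=16 > arr[4]=13
(3, 5): arr[3]=16 > arr[5]=10
(3, 7): arr[3]=16 > arr[7]=5
(4, 5): arr[4]=13 > arr[5]=10
(4, 7): arr[4]=13 > arr[7]=5
(5, 7): arr[5]=10 > arr[7]=5
(6, 7): arr[6]=18 > arr[7]=5

Total inversions: 11

The array has 11 inversion(s): (0,2), (0,7), (1,2), (1,7), (3,4), (3,5), (3,7), (4,5), (4,7), (5,7), (6,7). Each pair (i,j) satisfies i < j and arr[i] > arr[j].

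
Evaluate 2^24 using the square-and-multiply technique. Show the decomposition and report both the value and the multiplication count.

Computing 2^24 by squaring (build up from 2^1; each line after the first costs one multiplication):

2^1 = 2
2^2 = (2^1)^2 = 2^2 = 4
2^3 = 2 * 2^2 = 2 * 4 = 8
2^6 = (2^3)^2 = 8^2 = 64
2^12 = (2^6)^2 = 64^2 = 4096
2^24 = (2^12)^2 = 4096^2 = 16777216

Result: 16777216
Multiplications needed: 5 (5 lines after 2^1)

2^24 = 16777216. Using exponentiation by squaring, this requires 5 multiplications. The key idea: if the exponent is even, square the half-power; if odd, multiply by the base once.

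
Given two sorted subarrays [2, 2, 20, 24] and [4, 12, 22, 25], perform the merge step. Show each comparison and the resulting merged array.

Merging process:

Compare 2 vs 4: take 2 from left. Merged: [2]
Compare 2 vs 4: take 2 from left. Merged: [2, 2]
Compare 20 vs 4: take 4 from right. Merged: [2, 2, 4]
Compare 20 vs 12: take 12 from right. Merged: [2, 2, 4, 12]
Compare 20 vs 22: take 20 from left. Merged: [2, 2, 4, 12, 20]
Compare 24 vs 22: take 22 from right. Merged: [2, 2, 4, 12, 20, 22]
Compare 24 vs 25: take 24 from left. Merged: [2, 2, 4, 12, 20, 22, 24]
Append remaining from right: [25]. Merged: [2, 2, 4, 12, 20, 22, 24, 25]

Final merged array: [2, 2, 4, 12, 20, 22, 24, 25]
Total comparisons: 7

The merged array is [2, 2, 4, 12, 20, 22, 24, 25], requiring 7 comparisons. The merge step runs in O(n) time where n is the total number of elements.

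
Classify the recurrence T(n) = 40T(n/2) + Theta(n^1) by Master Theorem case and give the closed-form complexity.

Master Theorem for T(n) = 40T(n/2) + O(n^1):

a = 40, b = 2, c = 1
log_b(a) = log_2(40) = 5.3219

Case 1: c = 1 < log_2(40) = 5.3219
T(n) = O(n^(log_2 40))

For T(n) = 40T(n/2) + O(n^1): log_2(40) = 5.3219. This is Case 1 of the Master Theorem (c < log_b(a), work dominated by leaves), giving O(n^(log_2 40)).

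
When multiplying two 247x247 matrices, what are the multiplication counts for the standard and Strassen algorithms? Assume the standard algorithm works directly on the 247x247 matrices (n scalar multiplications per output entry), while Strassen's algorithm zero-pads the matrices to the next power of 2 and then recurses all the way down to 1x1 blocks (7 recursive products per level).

Matrix multiplication for 247x247 matrices:

Strassen's algorithm requires power-of-2 dimensions. Pad 247x247 to 256x256 (next power of 2).

Standard algorithm: 247^3 = 15069223 multiplications
Strassen's algorithm: 7^(log2(256)) = 7^8 = 5764801 multiplications
Savings: 15069223 - 5764801 = 9304422 multiplications

Standard: 15069223 multiplications (247^3). Strassen: 5764801 multiplications (7^8, after padding to 256x256). Strassen reduces 8 recursive multiplications to 7 at each level.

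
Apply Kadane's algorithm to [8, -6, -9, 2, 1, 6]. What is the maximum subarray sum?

Using Kadane's algorithm on [8, -6, -9, 2, 1, 6]:

Scanning through the array:
Position 1 (value -6): max_ending_here = 2, max_so_far = 8
Position 2 (value -9): max_ending_here = -7, max_so_far = 8
Position 3 (value 2): max_ending_here = 2, max_so_far = 8
Position 4 (value 1): max_ending_here = 3, max_so_far = 8
Position 5 (value 6): max_ending_here = 9, max_so_far = 9

Maximum subarray: [2, 1, 6]
Maximum sum: 9

The maximum subarray is [2, 1, 6] with sum 9. This subarray runs from index 3 to index 5.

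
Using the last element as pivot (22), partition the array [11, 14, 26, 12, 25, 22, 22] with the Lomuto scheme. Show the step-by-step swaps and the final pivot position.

Lomuto partition with pivot = 22:

Initial array: [11, 14, 26, 12, 25, 22, 22]

arr[0]=11 <= 22: swap with position 0, array becomes [11, 14, 26, 12, 25, 22, 22]
arr[1]=14 <= 22: swap with position 1, array becomes [11, 14, 26, 12, 25, 22, 22]
arr[2]=26 > 22: no swap
arr[3]=12 <= 22: swap with position 2, array becomes [11, 14, 12, 26, 25, 22, 22]
arr[4]=25 > 22: no swap
arr[5]=22 <= 22: swap with position 3, array becomes [11, 14, 12, 22, 25, 26, 22]

Place pivot at position 4: [11, 14, 12, 22, 22, 26, 25]
Pivot position: 4

After partitioning with pivot 22, the array becomes [11, 14, 12, 22, 22, 26, 25]. The pivot is placed at index 4. All elements to the left of the pivot are <= 22, and all elements to the right are > 22.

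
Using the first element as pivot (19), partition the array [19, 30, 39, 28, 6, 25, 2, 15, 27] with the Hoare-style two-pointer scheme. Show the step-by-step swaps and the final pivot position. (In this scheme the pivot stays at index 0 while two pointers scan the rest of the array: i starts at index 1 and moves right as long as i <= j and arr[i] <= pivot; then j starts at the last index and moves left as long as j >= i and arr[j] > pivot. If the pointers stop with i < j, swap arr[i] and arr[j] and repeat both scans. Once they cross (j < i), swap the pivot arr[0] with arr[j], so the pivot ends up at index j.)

Hoare-style two-pointer partition with pivot = 19:

Initial array: [19, 30, 39, 28, 6, 25, 2, 15, 27]

Pointers start at i = 1, j = 8.
i stops at index 1 (arr[1]=30 > 19), j stops at index 7 (arr[7]=15 <= 19): swap arr[1] and arr[7], array becomes [19, 15, 39, 28, 6, 25, 2, 30, 27]
i stops at index 2 (arr[2]=39 > 19), j stops at index 6 (arr[6]=2 <= 19): swap arr[2] and arr[6], array becomes [19, 15, 2, 28, 6, 25, 39, 30, 27]
i stops at index 3 (arr[3]=28 > 19), j stops at index 4 (arr[4]=6 <= 19): swap arr[3] and arr[4], array becomes [19, 15, 2, 6, 28, 25, 39, 30, 27]
i ends at 4, j ends at 3: the pointers have crossed (j < i), so scanning stops.

Swap pivot arr[0] with arr[3] to place pivot at position 3: [6, 15, 2, 19, 28, 25, 39, 30, 27]
Pivot position: 3

After partitioning with pivot 19, the array becomes [6, 15, 2, 19, 28, 25, 39, 30, 27]. The pivot is placed at index 3. All elements to the left of the pivot are <= 19, and all elements to the right are > 19.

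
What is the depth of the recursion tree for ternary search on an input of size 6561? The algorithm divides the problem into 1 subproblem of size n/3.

For divide and conquer with division factor 3:

Problem sizes at each level:
Level 0: 6561
Level 1: 2187
Level 2: 729
Level 3: 243
Level 4: 81
Level 5: 27
Level 6: 9
Level 7: 3
Level 8: 1

The root is level 0 and the size-1 base case is level 8 (the tree spans levels 0 through 8, i.e. 9 levels counting the root), so the depth is the number of divisions: log_3(6561) = 8

The recursion tree depth is log_3(6561) = 8. At each level, the problem size is divided by 3, so it takes 8 divisions to reduce to a base case of size 1. The algorithm makes 1 recursive call at each level.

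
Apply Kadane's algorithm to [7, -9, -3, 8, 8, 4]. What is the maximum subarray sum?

Using Kadane's algorithm on [7, -9, -3, 8, 8, 4]:

Scanning through the array:
Position 1 (value -9): max_ending_here = -2, max_so_far = 7
Position 2 (value -3): max_ending_here = -3, max_so_far = 7
Position 3 (value 8): max_ending_here = 8, max_so_far = 8
Position 4 (value 8): max_ending_here = 16, max_so_far = 16
Position 5 (value 4): max_ending_here = 20, max_so_far = 20

Maximum subarray: [8, 8, 4]
Maximum sum: 20

The maximum subarray is [8, 8, 4] with sum 20. This subarray runs from index 3 to index 5.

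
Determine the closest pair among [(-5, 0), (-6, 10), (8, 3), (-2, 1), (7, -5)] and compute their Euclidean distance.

Computing all pairwise distances among 5 points:

d((-5, 0), (-6, 10)) = 10.0499
d((-5, 0), (8, 3)) = 13.3417
d((-5, 0), (-2, 1)) = 3.1623 <-- minimum
d((-5, 0), (7, -5)) = 13.0
d((-6, 10), (8, 3)) = 15.6525
d((-6, 10), (-2, 1)) = 9.8489
d((-6, 10), (7, -5)) = 19.8494
d((8, 3), (-2, 1)) = 10.198
d((8, 3), (7, -5)) = 8.0623
d((-2, 1), (7, -5)) = 10.8167

Closest pair: (-5, 0) and (-2, 1) with distance 3.1623

The closest pair is (-5, 0) and (-2, 1) with Euclidean distance 3.1623. For 5 points, brute-force pairwise comparison is shown above. For large n, the divide-and-conquer algorithm (sort by x, recurse on halves, check the dividing strip) achieves O(n log n).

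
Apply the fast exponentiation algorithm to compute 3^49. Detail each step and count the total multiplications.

Computing 3^49 by squaring (build up from 3^1; each line after the first costs one multiplication):

3^1 = 3
3^2 = (3^1)^2 = 3^2 = 9
3^3 = 3 * 3^2 = 3 * 9 = 27
3^6 = (3^3)^2 = 27^2 = 729
3^12 = (3^6)^2 = 729^2 = 531441
3^24 = (3^12)^2 = 531441^2 = 282429536481
3^48 = (3^24)^2 = 282429536481^2 = 79766443076872509863361
3^49 = 3 * 3^48 = 3 * 79766443076872509863361 = 239299329230617529590083

Result: 239299329230617529590083
Multiplications needed: 7 (7 lines after 3^1)

3^49 = 239299329230617529590083. Using exponentiation by squaring, this requires 7 multiplications. The key idea: if the exponent is even, square the half-power; if odd, multiply by the base once.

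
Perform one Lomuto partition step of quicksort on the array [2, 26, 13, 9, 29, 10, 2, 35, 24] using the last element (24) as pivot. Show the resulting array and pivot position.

Lomuto partition with pivot = 24:

Initial array: [2, 26, 13, 9, 29, 10, 2, 35, 24]

arr[0]=2 <= 24: swap with position 0, array becomes [2, 26, 13, 9, 29, 10, 2, 35, 24]
arr[1]=26 > 24: no swap
arr[2]=13 <= 24: swap with position 1, array becomes [2, 13, 26, 9, 29, 10, 2, 35, 24]
arr[3]=9 <= 24: swap with position 2, array becomes [2, 13, 9, 26, 29, 10, 2, 35, 24]
arr[4]=29 > 24: no swap
arr[5]=10 <= 24: swap with position 3, array becomes [2, 13, 9, 10, 29, 26, 2, 35, 24]
arr[6]=2 <= 24: swap with position 4, array becomes [2, 13, 9, 10, 2, 26, 29, 35, 24]
arr[7]=35 > 24: no swap

Place pivot at position 5: [2, 13, 9, 10, 2, 24, 29, 35, 26]
Pivot position: 5

After partitioning with pivot 24, the array becomes [2, 13, 9, 10, 2, 24, 29, 35, 26]. The pivot is placed at index 5. All elements to the left of the pivot are <= 24, and all elements to the right are > 24.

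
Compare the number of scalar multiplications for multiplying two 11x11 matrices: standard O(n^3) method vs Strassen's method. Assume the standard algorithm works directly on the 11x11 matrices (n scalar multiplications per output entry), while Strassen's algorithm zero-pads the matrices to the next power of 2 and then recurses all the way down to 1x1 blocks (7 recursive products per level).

Matrix multiplication for 11x11 matrices:

Strassen's algorithm requires power-of-2 dimensions. Pad 11x11 to 16x16 (next power of 2).

Standard algorithm: 11^3 = 1331 multiplications
Strassen's algorithm: 7^(log2(16)) = 7^4 = 2401 multiplications
Difference: 1331 - 2401 = -1070 (Strassen uses MORE here due to padding overhead — for small or just-over-power-of-2 n, padding can outweigh the per-level savings)

Standard: 1331 multiplications (11^3). Strassen: 2401 multiplications (7^4, after padding to 16x16). Strassen reduces 8 recursive multiplications to 7 at each level.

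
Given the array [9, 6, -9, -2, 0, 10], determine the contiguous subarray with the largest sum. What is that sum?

Using Kadane's algorithm on [9, 6, -9, -2, 0, 10]:

Scanning through the array:
Position 1 (value 6): max_ending_here = 15, max_so_far = 15
Position 2 (value -9): max_ending_here = 6, max_so_far = 15
Position 3 (value -2): max_ending_here = 4, max_so_far = 15
Position 4 (value 0): max_ending_here = 4, max_so_far = 15
Position 5 (value 10): max_ending_here = 14, max_so_far = 15

Maximum subarray: [9, 6]
Maximum sum: 15

The maximum subarray is [9, 6] with sum 15. This subarray runs from index 0 to index 1.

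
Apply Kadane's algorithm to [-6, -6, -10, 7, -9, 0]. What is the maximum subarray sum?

Using Kadane's algorithm on [-6, -6, -10, 7, -9, 0]:

Scanning through the array:
Position 1 (value -6): max_ending_here = -6, max_so_far = -6
Position 2 (value -10): max_ending_here = -10, max_so_far = -6
Position 3 (value 7): max_ending_here = 7, max_so_far = 7
Position 4 (value -9): max_ending_here = -2, max_so_far = 7
Position 5 (value 0): max_ending_here = 0, max_so_far = 7

Maximum subarray: [7]
Maximum sum: 7

The maximum subarray is [7] with sum 7. This subarray runs from index 3 to index 3.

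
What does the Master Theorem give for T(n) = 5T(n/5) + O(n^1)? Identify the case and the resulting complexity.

Master Theorem for T(n) = 5T(n/5) + O(n^1):

a = 5, b = 5, c = 1
log_b(a) = log_5(5) = 1.0000

Case 2: c = 1 = log_5(5) = 1.0000
T(n) = O(n^1 log n) = O(n log n)

For T(n) = 5T(n/5) + O(n^1): log_5(5) = 1.0000. This is Case 2 of the Master Theorem (c = log_b(a), equal work at all levels), giving O(n log n).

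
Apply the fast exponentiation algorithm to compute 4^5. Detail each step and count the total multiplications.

Computing 4^5 by squaring (build up from 4^1; each line after the first costs one multiplication):

4^1 = 4
4^2 = (4^1)^2 = 4^2 = 16
4^4 = (4^2)^2 = 16^2 = 256
4^5 = 4 * 4^4 = 4 * 256 = 1024

Result: 1024
Multiplications needed: 3 (3 lines after 4^1)

4^5 = 1024. Using exponentiation by squaring, this requires 3 multiplications. The key idea: if the exponent is even, square the half-power; if odd, multiply by the base once.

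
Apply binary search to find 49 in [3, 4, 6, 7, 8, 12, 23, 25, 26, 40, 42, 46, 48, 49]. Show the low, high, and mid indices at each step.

Binary search for 49 in [3, 4, 6, 7, 8, 12, 23, 25, 26, 40, 42, 46, 48, 49]:

lo=0, hi=13, mid=6, arr[mid]=23 -> 23 < 49, search right half
lo=7, hi=13, mid=10, arr[mid]=42 -> 42 < 49, search right half
lo=11, hi=13, mid=12, arr[mid]=48 -> 48 < 49, search right half
lo=13, hi=13, mid=13, arr[mid]=49 -> Found target at index 13!

Binary search finds 49 at index 13 after 4 comparisons. The search repeatedly halves the search space by comparing with the middle element.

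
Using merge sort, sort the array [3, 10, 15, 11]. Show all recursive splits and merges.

Merge sort trace:

Split: [3, 10, 15, 11] -> [3, 10] and [15, 11]
  Split: [3, 10] -> [3] and [10]
  Merge: [3] + [10] -> [3, 10]
  Split: [15, 11] -> [15] and [11]
  Merge: [15] + [11] -> [11, 15]
Merge: [3, 10] + [11, 15] -> [3, 10, 11, 15]

Final sorted array: [3, 10, 11, 15]

The merge sort proceeds by recursively splitting the array and merging sorted halves.
After all merges, the sorted array is [3, 10, 11, 15].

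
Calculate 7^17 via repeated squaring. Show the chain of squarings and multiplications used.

Computing 7^17 by squaring (build up from 7^1; each line after the first costs one multiplication):

7^1 = 7
7^2 = (7^1)^2 = 7^2 = 49
7^4 = (7^2)^2 = 49^2 = 2401
7^8 = (7^4)^2 = 2401^2 = 5764801
7^16 = (7^8)^2 = 5764801^2 = 33232930569601
7^17 = 7 * 7^16 = 7 * 33232930569601 = 232630513987207

Result: 232630513987207
Multiplications needed: 5 (5 lines after 7^1)

7^17 = 232630513987207. Using exponentiation by squaring, this requires 5 multiplications. The key idea: if the exponent is even, square the half-power; if odd, multiply by the base once.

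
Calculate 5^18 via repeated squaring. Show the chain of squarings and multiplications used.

Computing 5^18 by squaring (build up from 5^1; each line after the first costs one multiplication):

5^1 = 5
5^2 = (5^1)^2 = 5^2 = 25
5^4 = (5^2)^2 = 25^2 = 625
5^8 = (5^4)^2 = 625^2 = 390625
5^9 = 5 * 5^8 = 5 * 390625 = 1953125
5^18 = (5^9)^2 = 1953125^2 = 3814697265625

Result: 3814697265625
Multiplications needed: 5 (5 lines after 5^1)

5^18 = 3814697265625. Using exponentiation by squaring, this requires 5 multiplications. The key idea: if the exponent is even, square the half-power; if odd, multiply by the base once.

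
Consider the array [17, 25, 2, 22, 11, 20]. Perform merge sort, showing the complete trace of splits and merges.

Merge sort trace:

Split: [17, 25, 2, 22, 11, 20] -> [17, 25, 2] and [22, 11, 20]
  Split: [17, 25, 2] -> [17] and [25, 2]
    Split: [25, 2] -> [25] and [2]
    Merge: [25] + [2] -> [2, 25]
  Merge: [17] + [2, 25] -> [2, 17, 25]
  Split: [22, 11, 20] -> [22] and [11, 20]
    Split: [11, 20] -> [11] and [20]
    Merge: [11] + [20] -> [11, 20]
  Merge: [22] + [11, 20] -> [11, 20, 22]
Merge: [2, 17, 25] + [11, 20, 22] -> [2, 11, 17, 20, 22, 25]

Final sorted array: [2, 11, 17, 20, 22, 25]

The merge sort proceeds by recursively splitting the array and merging sorted halves.
After all merges, the sorted array is [2, 11, 17, 20, 22, 25].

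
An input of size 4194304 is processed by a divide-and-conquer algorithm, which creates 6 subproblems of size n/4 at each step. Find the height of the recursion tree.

For divide and conquer with division factor 4:

Problem sizes at each level:
Level 0: 4194304
Level 1: 1048576
Level 2: 262144
Level 3: 65536
Level 4: 16384
Level 5: 4096
Level 6: 1024
Level 7: 256
Level 8: 64
Level 9: 16
Level 10: 4
Level 11: 1

The root is level 0 and the size-1 base case is level 11 (the tree spans levels 0 through 11, i.e. 12 levels counting the root), so the depth is the number of divisions: log_4(4194304) = 11

The recursion tree depth is log_4(4194304) = 11. At each level, the problem size is divided by 4, so it takes 11 divisions to reduce to a base case of size 1. The algorithm makes 6 recursive calls at each level.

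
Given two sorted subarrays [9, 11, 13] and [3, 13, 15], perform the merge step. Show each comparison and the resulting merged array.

Merging process:

Compare 9 vs 3: take 3 from right. Merged: [3]
Compare 9 vs 13: take 9 from left. Merged: [3, 9]
Compare 11 vs 13: take 11 from left. Merged: [3, 9, 11]
Compare 13 vs 13: take 13 from left. Merged: [3, 9, 11, 13]
Append remaining from right: [13, 15]. Merged: [3, 9, 11, 13, 13, 15]

Final merged array: [3, 9, 11, 13, 13, 15]
Total comparisons: 4

The merged array is [3, 9, 11, 13, 13, 15], requiring 4 comparisons. The merge step runs in O(n) time where n is the total number of elements.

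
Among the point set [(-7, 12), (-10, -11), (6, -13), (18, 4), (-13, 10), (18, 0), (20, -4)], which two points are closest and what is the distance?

Computing all pairwise distances among 7 points:

d((-7, 12), (-10, -11)) = 23.1948
d((-7, 12), (6, -13)) = 28.178
d((-7, 12), (18, 4)) = 26.2488
d((-7, 12), (-13, 10)) = 6.3246
d((-7, 12), (18, 0)) = 27.7308
d((-7, 12), (20, -4)) = 31.3847
d((-10, -11), (6, -13)) = 16.1245
d((-10, -11), (18, 4)) = 31.7648
d((-10, -11), (-13, 10)) = 21.2132
d((-10, -11), (18, 0)) = 30.0832
d((-10, -11), (20, -4)) = 30.8058
d((6, -13), (18, 4)) = 20.8087
d((6, -13), (-13, 10)) = 29.8329
d((6, -13), (18, 0)) = 17.6918
d((6, -13), (20, -4)) = 16.6433
d((18, 4), (-13, 10)) = 31.5753
d((18, 4), (18, 0)) = 4.0 <-- minimum
d((18, 4), (20, -4)) = 8.2462
d((-13, 10), (18, 0)) = 32.573
d((-13, 10), (20, -4)) = 35.8469
d((18, 0), (20, -4)) = 4.4721

Closest pair: (18, 4) and (18, 0) with distance 4.0

The closest pair is (18, 4) and (18, 0) with Euclidean distance 4.0. For 7 points, brute-force pairwise comparison is shown above. For large n, the divide-and-conquer algorithm (sort by x, recurse on halves, check the dividing strip) achieves O(n log n).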